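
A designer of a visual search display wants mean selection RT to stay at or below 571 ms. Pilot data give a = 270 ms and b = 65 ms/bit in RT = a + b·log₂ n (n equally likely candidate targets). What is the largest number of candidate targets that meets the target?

Information budget: (571 − 270)/65 = 4.6308 bits, so n ≤ 2^4.6308 = 24.774 → at most 24.

24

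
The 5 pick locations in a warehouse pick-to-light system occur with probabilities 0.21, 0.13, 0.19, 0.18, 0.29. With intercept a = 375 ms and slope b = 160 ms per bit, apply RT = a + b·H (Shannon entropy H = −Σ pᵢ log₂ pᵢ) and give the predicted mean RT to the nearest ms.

739 ms

Entropy contributions −pᵢ log₂ pᵢ: 0.4728, 0.3826, 0.4552, 0.4453, 0.5179; sum H = 2.2739 bits.
RT = a + bH = 375 + 160·2.2739 = 738.82 ms.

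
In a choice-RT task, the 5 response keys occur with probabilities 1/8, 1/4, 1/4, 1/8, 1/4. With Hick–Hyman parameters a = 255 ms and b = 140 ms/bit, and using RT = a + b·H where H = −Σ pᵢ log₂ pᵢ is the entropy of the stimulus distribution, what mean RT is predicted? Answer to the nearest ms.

H = −Σ pᵢ log₂ pᵢ = 0.125·3 + 0.25·2 + 0.25·2 + 0.125·3 + 0.25·2 = 2.250 bits.
RT = 255 + 140 × 2.250 = 570.00 ms.

570 ms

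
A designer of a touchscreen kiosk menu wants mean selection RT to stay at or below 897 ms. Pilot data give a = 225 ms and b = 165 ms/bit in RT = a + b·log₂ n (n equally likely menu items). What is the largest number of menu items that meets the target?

Set 225 + 165·log₂ n ≤ 897 → log₂ n ≤ (897 − 225)/165 = 4.0727.
So n ≤ 2^4.0727 = 16.827; the largest integer n is 16.

16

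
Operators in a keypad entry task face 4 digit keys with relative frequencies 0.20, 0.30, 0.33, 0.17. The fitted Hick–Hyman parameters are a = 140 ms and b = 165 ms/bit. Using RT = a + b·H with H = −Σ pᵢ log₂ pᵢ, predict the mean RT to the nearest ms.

461 ms

H = 0.20·log₂(1/0.20) + 0.30·log₂(1/0.30) + 0.33·log₂(1/0.33) + 0.17·log₂(1/0.17) = 1.9479 bits.
RT = 140 + 165 × 1.9479 = 461.40 ms.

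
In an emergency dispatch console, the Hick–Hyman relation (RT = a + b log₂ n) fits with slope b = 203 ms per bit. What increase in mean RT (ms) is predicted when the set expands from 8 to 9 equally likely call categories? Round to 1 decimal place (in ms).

Only the slope matters, since a is common to both: ΔRT = b·log₂(n₂/n₁).
log₂(9) − log₂(8) = 3.1699 − 3 = 0.1699.
ΔRT = 203 × 0.1699 = 34.495 ms.

34.5 ms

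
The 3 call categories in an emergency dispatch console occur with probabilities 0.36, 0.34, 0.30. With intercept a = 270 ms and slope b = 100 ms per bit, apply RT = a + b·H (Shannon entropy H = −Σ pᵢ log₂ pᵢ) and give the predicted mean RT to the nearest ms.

428 ms

Entropy contributions −pᵢ log₂ pᵢ: 0.5306, 0.5292, 0.5211; sum H = 1.5809 bits.
RT = a + bH = 270 + 100·1.5809 = 428.09 ms.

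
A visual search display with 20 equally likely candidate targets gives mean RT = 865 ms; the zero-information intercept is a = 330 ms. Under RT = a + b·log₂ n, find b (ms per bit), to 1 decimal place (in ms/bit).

123.8 ms/bit

20 alternatives carry log₂ 20 = 4.3219 bits; the choice cost is 865 − 330 = 535 ms, so b = 535/4.3219 = 123.787 ms/bit.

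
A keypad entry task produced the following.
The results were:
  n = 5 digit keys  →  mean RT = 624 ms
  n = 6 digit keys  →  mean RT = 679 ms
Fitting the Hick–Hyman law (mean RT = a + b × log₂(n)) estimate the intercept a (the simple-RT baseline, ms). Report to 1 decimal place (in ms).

138.5 ms

The slope on a log₂ axis is (679 − 624) / (2.5850 − 2.3219) = 209.098 ms/bit.
Intercept: a = 624 − 209.098·log₂(5) = 138.489 ms.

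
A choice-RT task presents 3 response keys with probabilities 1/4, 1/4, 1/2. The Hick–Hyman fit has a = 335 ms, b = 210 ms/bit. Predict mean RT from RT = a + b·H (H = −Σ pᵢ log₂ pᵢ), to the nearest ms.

Each term −pᵢ log₂ pᵢ: 0.25·2 + 0.25·2 + 0.5·1; summed, H = 1.500 bits.
Mean RT = a + bH = 335 + 210·1.500 = 650.00 ms.

650 ms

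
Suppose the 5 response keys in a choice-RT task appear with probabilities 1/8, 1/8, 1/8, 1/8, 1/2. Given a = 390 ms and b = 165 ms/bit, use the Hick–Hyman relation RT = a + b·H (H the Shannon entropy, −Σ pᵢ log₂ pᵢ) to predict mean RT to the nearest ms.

720 ms

Each term −pᵢ log₂ pᵢ: 0.125·3 + 0.125·3 + 0.125·3 + 0.125·3 + 0.5·1; summed, H = 2.000 bits.
Mean RT = a + bH = 390 + 165·2.000 = 720.00 ms.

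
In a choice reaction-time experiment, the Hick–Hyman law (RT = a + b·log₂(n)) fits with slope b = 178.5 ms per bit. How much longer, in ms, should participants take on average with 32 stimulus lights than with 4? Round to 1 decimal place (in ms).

The intercept a cancels: ΔRT = b·(log₂ n₂ − log₂ n₁) = b·log₂(n₂/n₁).
log₂(32) − log₂(4) = log₂(32/4) = log₂(8) = 3.
ΔRT = 178.5 × 3.0000 = 535.500 ms.

535.5 ms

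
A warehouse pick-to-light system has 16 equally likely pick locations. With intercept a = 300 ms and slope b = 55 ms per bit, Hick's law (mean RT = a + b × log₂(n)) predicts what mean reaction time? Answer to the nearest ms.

log₂(16) = 4 bits, so RT = 300 + 55 × 4 ≈ 520.000 ms.

520 ms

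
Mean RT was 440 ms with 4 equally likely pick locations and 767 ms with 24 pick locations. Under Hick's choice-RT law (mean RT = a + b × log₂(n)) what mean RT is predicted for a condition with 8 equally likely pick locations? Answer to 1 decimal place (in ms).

With log₂ n on the abscissa the relation is linear; from the two conditions:
  b = (767 − 440) / (log₂ 24 − log₂ 4) = 327 / (4.5850 − 2) = 126.501 ms/bit
  a = 440 − 126.501 × 2 = 186.998 ms
Then RT(8) = 186.998 + 126.501 × log₂ 8 = 186.998 + 126.501 × 3 ≈ 566.501 ms.

566.5 ms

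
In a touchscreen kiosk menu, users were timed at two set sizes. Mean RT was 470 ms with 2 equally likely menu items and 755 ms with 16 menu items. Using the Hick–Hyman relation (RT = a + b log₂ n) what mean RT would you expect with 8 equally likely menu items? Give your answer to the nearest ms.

With log₂ n on the abscissa the relation is linear; from the two conditions:
  b = (755 − 470) / (log₂ 16 − log₂ 2) = 285 / (4 − 1) = 95 ms/bit
  a = 470 − 95 × 1 = 375 ms
Then RT(8) = 375 + 95 × log₂ 8 = 375 + 95 × 3 ≈ 660.000 ms.

660 ms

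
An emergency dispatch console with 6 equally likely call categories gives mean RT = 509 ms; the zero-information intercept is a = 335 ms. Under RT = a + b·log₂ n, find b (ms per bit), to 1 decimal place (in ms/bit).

6 alternatives carry log₂ 6 = 2.5850 bits; the choice cost is 509 − 335 = 174 ms, so b = 174/2.5850 = 67.312 ms/bit.

67.3 ms/bit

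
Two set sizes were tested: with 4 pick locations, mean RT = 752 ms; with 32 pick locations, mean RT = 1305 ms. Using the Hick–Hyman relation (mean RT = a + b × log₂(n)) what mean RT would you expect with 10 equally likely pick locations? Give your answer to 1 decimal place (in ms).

995.7 ms

Fit slope and intercept:
  b = (1305 − 752) / (log₂ 32 − log₂ 4) = 553 / (5 − 2) = 184.333 ms/bit
  a = 752 − 184.333 × 2 = 383.333 ms
Then RT(10) = 383.333 + 184.333 × log₂ 10 = 383.333 + 184.333 × 3.3219 ≈ 995.675 ms.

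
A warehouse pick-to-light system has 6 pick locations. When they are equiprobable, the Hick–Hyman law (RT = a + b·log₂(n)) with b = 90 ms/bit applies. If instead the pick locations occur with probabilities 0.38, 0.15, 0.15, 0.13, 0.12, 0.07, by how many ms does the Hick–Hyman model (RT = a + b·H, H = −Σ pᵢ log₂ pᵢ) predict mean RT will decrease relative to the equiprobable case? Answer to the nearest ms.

19 ms

Equiprobable entropy H₀ = log₂ 6 = 2.5850 bits.
Skewed entropy H = −Σ pᵢ log₂ pᵢ = 2.3698 bits.
ΔRT = b·(H₀ − H) = 90 × 0.2152 = 19.36 ms.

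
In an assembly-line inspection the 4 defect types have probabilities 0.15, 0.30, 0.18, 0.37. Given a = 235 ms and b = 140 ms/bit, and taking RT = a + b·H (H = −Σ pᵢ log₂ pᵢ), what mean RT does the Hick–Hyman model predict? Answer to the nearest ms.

H = 0.15·log₂(1/0.15) + 0.30·log₂(1/0.30) + 0.18·log₂(1/0.18) + 0.37·log₂(1/0.37) = 1.9077 bits.
RT = 235 + 140 × 1.9077 = 502.07 ms.

502 ms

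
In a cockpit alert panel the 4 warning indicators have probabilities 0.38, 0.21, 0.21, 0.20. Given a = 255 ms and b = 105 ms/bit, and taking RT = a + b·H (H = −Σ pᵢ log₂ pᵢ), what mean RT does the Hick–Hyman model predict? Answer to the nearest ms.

H = 0.38·log₂(1/0.38) + 0.21·log₂(1/0.21) + 0.21·log₂(1/0.21) + 0.20·log₂(1/0.20) = 1.9405 bits.
RT = 255 + 105 × 1.9405 = 458.75 ms.

459 ms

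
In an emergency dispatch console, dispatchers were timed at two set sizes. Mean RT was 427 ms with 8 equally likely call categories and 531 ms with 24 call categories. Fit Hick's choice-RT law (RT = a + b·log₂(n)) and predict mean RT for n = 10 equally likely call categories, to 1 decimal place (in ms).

Solve the two-equation system in a and b:
  b = (531 − 427) / (log₂ 24 − log₂ 8) = 104 / (4.5850 − 3) = 65.617 ms/bit
  a = 427 − 65.617 × 3 = 230.150 ms
Then RT(10) = 230.150 + 65.617 × log₂ 10 = 230.150 + 65.617 × 3.3219 ≈ 448.124 ms.

448.1 ms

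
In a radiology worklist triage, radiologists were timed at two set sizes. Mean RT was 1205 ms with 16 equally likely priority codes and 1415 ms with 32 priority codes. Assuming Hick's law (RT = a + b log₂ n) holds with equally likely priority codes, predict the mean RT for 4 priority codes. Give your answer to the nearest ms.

RT is linear in log₂ n, so two points fix the line:
  b = (1415 − 1205) / (log₂ 32 − log₂ 16) = 210 / (5 − 4) = 210 ms/bit
  a = 1205 − 210 × 4 = 365 ms
Then RT(4) = 365 + 210 × log₂ 4 = 365 + 210 × 2 ≈ 785.000 ms.

785 ms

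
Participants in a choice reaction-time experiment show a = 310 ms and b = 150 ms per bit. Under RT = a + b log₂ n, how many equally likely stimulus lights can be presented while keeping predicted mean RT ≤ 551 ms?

3

Information budget: (551 − 310)/150 = 1.6067 bits, so n ≤ 2^1.6067 = 3.045 → at most 3.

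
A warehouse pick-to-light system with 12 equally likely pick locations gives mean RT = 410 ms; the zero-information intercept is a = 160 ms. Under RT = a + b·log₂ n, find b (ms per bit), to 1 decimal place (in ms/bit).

b = (410 − 160) / log₂(12) = 250 / 3.5850 = 69.736 ms/bit.

69.7 ms/bit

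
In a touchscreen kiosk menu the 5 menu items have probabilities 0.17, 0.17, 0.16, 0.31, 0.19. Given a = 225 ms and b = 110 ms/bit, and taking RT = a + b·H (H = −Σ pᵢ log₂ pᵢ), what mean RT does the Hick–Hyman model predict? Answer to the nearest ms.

H = 0.17·log₂(1/0.17) + 0.17·log₂(1/0.17) + 0.16·log₂(1/0.16) + 0.31·log₂(1/0.31) + 0.19·log₂(1/0.19) = 2.2712 bits.
RT = 225 + 110 × 2.2712 = 474.83 ms.

475 ms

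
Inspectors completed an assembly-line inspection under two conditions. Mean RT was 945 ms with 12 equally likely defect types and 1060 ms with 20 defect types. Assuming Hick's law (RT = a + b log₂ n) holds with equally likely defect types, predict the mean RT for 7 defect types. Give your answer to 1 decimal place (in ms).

823.7 ms

RT is linear in log₂ n, so two points fix the line:
  b = (1060 − 945) / (log₂ 20 − log₂ 12) = 115 / (4.3219 − 3.5850) = 156.045 ms/bit
  a = 945 − 156.045 × 3.5850 = 385.584 ms
Then RT(7) = 385.584 + 156.045 × log₂ 7 = 385.584 + 156.045 × 2.8074 ≈ 823.658 ms.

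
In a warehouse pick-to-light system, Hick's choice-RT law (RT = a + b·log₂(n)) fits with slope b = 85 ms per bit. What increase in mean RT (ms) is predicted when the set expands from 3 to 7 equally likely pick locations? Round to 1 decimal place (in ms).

ΔRT = (a + b log₂ n₂) − (a + b log₂ n₁) = b·(log₂ n₂ − log₂ n₁).
log₂(7) − log₂(3) = 2.8074 − 1.5850 = 1.2224.
ΔRT = 85 × 1.2224 = 103.903 ms.

103.9 ms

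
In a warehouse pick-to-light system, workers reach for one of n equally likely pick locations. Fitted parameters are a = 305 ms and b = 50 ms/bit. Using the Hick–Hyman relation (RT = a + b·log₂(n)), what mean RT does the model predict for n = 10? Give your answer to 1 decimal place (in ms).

log₂(10) = 3.3219 bits, so RT = 305 + 50 × 3.3219 ≈ 471.096 ms.

471.1 ms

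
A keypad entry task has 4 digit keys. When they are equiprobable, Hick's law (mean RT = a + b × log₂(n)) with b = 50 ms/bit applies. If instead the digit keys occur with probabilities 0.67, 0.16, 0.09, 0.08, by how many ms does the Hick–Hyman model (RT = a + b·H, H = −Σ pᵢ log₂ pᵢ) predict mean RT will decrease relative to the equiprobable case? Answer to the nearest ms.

Equiprobable entropy H₀ = log₂ 4 = 2.0000 bits.
Skewed entropy H = −Σ pᵢ log₂ pᵢ = 1.4143 bits.
ΔRT = b·(H₀ − H) = 50 × 0.5857 = 29.29 ms.

29 ms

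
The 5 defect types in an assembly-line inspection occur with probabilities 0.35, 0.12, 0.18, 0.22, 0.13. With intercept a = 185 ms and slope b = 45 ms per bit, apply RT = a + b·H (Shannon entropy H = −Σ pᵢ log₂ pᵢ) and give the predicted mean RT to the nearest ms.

Entropy contributions −pᵢ log₂ pᵢ: 0.5301, 0.3671, 0.4453, 0.4806, 0.3826; sum H = 2.2057 bits.
RT = a + bH = 185 + 45·2.2057 = 284.26 ms.

284 ms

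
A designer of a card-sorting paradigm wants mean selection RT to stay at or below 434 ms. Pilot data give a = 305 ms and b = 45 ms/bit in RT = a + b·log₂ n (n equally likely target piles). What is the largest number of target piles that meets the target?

45·log₂ n ≤ 434 − 305 = 129, giving log₂ n ≤ 2.8667 and n ≤ 7.294. The largest whole number is 7.

7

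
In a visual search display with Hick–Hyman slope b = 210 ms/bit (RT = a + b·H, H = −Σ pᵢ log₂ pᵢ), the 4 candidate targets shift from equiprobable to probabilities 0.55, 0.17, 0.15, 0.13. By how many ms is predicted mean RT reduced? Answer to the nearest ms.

The RT saving is b·ΔH. Equiprobable H₀ = log₂(4) = 2.0000 bits; with the given probabilities H = 1.7021 bits.
b·(H₀ − H) = 210 × (2.0000 − 1.7021) = 62.55 ms.

63 ms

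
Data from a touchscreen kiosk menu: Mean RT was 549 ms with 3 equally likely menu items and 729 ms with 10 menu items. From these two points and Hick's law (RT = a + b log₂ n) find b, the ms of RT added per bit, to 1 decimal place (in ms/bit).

103.6 ms/bit

Slope: b = (729 − 549) / (log₂ 10 − log₂ 3) = 180/1.7370 = 103.629 ms/bit.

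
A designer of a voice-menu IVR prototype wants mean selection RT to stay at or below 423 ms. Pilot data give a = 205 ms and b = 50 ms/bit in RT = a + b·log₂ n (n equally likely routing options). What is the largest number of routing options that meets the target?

20

Set 205 + 50·log₂ n ≤ 423 → log₂ n ≤ (423 − 205)/50 = 4.3600.
So n ≤ 2^4.3600 = 20.535; the largest integer n is 20.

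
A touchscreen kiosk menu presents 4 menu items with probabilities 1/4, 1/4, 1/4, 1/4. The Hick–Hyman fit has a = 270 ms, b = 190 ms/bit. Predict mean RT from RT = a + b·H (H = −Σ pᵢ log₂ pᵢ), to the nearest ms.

650 ms

H = −Σ pᵢ log₂ pᵢ = 0.25·2 + 0.25·2 + 0.25·2 + 0.25·2 = 2.000 bits.
RT = 270 + 190 × 2.000 = 650.00 ms.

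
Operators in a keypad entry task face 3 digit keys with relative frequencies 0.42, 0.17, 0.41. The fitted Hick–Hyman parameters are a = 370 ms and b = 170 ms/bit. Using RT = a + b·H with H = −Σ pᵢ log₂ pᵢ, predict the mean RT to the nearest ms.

623 ms

Entropy contributions −pᵢ log₂ pᵢ: 0.5256, 0.4346, 0.5274; sum H = 1.4876 bits.
RT = a + bH = 370 + 170·1.4876 = 622.90 ms.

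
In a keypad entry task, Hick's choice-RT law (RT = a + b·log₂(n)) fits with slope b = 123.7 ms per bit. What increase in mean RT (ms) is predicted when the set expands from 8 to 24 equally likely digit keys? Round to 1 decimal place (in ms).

The intercept a cancels: ΔRT = b·(log₂ n₂ − log₂ n₁) = b·log₂(n₂/n₁).
log₂(24) − log₂(8) = 4.5850 − 3 = 1.5850.
ΔRT = 123.7 × 1.5850 = 196.060 ms.

196.1 ms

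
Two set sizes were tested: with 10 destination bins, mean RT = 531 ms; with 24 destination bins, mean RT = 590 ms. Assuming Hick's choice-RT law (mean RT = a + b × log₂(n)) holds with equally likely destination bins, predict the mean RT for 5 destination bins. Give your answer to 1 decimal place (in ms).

RT is linear in log₂ n, so two points fix the line:
  b = (590 − 531) / (log₂ 24 − log₂ 10) = 59 / (4.5850 − 3.3219) = 46.713 ms/bit
  a = 531 − 46.713 × 3.3219 = 375.823 ms
Then RT(5) = 375.823 + 46.713 × log₂ 5 = 375.823 + 46.713 × 2.3219 ≈ 484.287 ms.

484.3 ms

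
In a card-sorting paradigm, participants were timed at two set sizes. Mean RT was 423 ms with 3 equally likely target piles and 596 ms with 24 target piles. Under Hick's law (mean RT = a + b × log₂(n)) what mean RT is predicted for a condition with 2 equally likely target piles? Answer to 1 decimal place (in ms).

Fit slope and intercept:
  b = (596 − 423) / (log₂ 24 − log₂ 3) = 173 / (4.5850 − 1.5850) = 57.667 ms/bit
  a = 423 − 57.667 × 1.5850 = 331.600 ms
Then RT(2) = 331.600 + 57.667 × log₂ 2 = 331.600 + 57.667 × 1 ≈ 389.267 ms.

389.3 ms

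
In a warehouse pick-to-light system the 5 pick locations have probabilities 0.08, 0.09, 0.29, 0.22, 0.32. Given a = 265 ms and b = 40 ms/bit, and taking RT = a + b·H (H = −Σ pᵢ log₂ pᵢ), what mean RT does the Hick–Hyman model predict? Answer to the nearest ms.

Entropy contributions −pᵢ log₂ pᵢ: 0.2915, 0.3127, 0.5179, 0.4806, 0.5260; sum H = 2.1287 bits.
RT = a + bH = 265 + 40·2.1287 = 350.15 ms.

350 ms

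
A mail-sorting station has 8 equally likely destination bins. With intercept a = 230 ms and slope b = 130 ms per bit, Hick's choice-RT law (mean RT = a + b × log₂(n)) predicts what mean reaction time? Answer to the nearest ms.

log₂(8) = 3 bits, so RT = 230 + 130 × 3 ≈ 620.000 ms.

620 ms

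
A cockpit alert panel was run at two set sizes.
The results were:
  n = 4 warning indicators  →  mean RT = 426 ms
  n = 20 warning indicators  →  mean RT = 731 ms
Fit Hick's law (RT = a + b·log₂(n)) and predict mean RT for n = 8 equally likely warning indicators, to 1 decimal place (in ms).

557.4 ms

Solve the two-equation system in a and b:
  b = (731 − 426) / (log₂ 20 − log₂ 4) = 305 / (4.3219 − 2) = 131.356 ms/bit
  a = 426 − 131.356 × 2 = 163.287 ms
Then RT(8) = 163.287 + 131.356 × log₂ 8 = 163.287 + 131.356 × 3 ≈ 557.356 ms.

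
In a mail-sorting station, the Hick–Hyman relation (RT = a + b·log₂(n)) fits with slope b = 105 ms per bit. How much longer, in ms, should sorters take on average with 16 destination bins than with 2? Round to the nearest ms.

315 ms

ΔRT = (a + b log₂ n₂) − (a + b log₂ n₁) = b·(log₂ n₂ − log₂ n₁).
log₂(16) − log₂(2) = log₂(16/2) = log₂(8) = 3.
ΔRT = 105 × 3.0000 = 315.000 ms.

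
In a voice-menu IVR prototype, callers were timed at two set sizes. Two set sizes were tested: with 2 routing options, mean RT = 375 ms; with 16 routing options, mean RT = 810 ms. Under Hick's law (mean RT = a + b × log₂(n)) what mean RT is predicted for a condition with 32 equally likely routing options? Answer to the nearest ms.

955 ms

With log₂ n on the abscissa the relation is linear; from the two conditions:
  b = (810 − 375) / (log₂ 16 − log₂ 2) = 435 / (4 − 1) = 145 ms/bit
  a = 375 − 145 × 1 = 230 ms
Then RT(32) = 230 + 145 × log₂ 32 = 230 + 145 × 5 ≈ 955.000 ms.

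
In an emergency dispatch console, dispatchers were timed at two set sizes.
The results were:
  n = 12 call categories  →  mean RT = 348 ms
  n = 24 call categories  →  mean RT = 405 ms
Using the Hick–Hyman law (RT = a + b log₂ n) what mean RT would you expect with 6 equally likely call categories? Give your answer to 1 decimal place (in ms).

Solve the two-equation system in a and b:
  b = (405 − 348) / (log₂ 24 − log₂ 12) = 57 / (4.5850 − 3.5850) = 57.000 ms/bit
  a = 348 − 57.000 × 3.5850 = 143.657 ms
Then RT(6) = 143.657 + 57.000 × log₂ 6 = 143.657 + 57.000 × 2.5850 ≈ 291.000 ms.

291.0 ms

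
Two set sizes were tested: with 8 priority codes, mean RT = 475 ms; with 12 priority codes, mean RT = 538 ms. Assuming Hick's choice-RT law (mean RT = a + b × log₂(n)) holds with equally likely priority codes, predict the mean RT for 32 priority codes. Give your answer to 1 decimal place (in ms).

Fit slope and intercept:
  b = (538 − 475) / (log₂ 12 − log₂ 8) = 63 / (3.5850 − 3) = 107.699 ms/bit
  a = 475 − 107.699 × 3 = 151.902 ms
Then RT(32) = 151.902 + 107.699 × log₂ 32 = 151.902 + 107.699 × 5 ≈ 690.398 ms.

690.4 ms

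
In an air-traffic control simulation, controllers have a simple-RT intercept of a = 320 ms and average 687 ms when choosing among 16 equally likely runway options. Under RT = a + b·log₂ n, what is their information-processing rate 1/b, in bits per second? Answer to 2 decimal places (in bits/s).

b = (687 − 320)/log₂ 16 = 367/4 = 91.750 ms per bit = 0.09175 s/bit; the reciprocal is 10.899 bits/s.

10.90 bits/s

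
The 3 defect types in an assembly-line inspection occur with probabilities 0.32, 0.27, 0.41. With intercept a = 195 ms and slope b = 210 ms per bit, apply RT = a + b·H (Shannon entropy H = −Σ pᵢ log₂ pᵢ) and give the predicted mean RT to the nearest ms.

Entropy contributions −pᵢ log₂ pᵢ: 0.5260, 0.5100, 0.5274; sum H = 1.5634 bits.
RT = a + bH = 195 + 210·1.5634 = 523.32 ms.

523 ms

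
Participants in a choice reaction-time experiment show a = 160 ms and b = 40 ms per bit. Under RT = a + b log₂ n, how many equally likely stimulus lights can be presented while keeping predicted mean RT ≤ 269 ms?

Set 160 + 40·log₂ n ≤ 269 → log₂ n ≤ (269 − 160)/40 = 2.7250.
So n ≤ 2^2.7250 = 6.612; the largest integer n is 6.

6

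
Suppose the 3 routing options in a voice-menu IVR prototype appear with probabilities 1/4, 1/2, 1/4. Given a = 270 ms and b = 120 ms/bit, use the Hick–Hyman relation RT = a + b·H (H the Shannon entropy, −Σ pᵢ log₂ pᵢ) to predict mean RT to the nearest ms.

450 ms

H = −Σ pᵢ log₂ pᵢ = 0.25·2 + 0.5·1 + 0.25·2 = 1.500 bits.
RT = 270 + 120 × 1.500 = 450.00 ms.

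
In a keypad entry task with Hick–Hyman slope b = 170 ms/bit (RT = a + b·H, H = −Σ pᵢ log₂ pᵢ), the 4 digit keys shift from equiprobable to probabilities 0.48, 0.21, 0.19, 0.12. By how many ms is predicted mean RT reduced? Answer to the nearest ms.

33 ms

Equiprobable entropy H₀ = log₂ 4 = 2.0000 bits.
Skewed entropy H = −Σ pᵢ log₂ pᵢ = 1.8034 bits.
ΔRT = b·(H₀ − H) = 170 × 0.1966 = 33.42 ms.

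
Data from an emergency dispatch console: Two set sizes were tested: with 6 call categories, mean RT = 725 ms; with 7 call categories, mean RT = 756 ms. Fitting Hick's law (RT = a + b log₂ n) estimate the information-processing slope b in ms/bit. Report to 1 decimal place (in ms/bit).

Slope: b = (756 − 725) / (log₂ 7 − log₂ 6) = 31/0.2224 = 139.393 ms/bit.

139.4 ms/bit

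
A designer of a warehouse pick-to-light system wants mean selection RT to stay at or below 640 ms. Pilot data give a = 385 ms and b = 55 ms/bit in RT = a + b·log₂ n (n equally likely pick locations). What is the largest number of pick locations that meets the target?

Set 385 + 55·log₂ n ≤ 640 → log₂ n ≤ (640 − 385)/55 = 4.6364.
So n ≤ 2^4.6364 = 24.871; the largest integer n is 24.

24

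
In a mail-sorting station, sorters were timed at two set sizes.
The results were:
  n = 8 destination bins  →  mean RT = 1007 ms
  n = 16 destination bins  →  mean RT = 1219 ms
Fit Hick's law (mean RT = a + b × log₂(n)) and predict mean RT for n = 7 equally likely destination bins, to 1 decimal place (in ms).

966.2 ms

With log₂ n on the abscissa the relation is linear; from the two conditions:
  b = (1219 − 1007) / (log₂ 16 − log₂ 8) = 212 / (4 − 3) = 212.000 ms/bit
  a = 1007 − 212.000 × 3 = 371.000 ms
Then RT(7) = 371.000 + 212.000 × log₂ 7 = 371.000 + 212.000 × 2.8074 ≈ 966.159 ms.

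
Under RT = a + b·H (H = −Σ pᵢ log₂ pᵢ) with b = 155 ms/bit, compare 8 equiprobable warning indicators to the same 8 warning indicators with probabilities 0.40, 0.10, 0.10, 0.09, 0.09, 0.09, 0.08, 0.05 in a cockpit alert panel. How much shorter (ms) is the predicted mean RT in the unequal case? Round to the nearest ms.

56 ms

Equiprobable entropy H₀ = log₂ 8 = 3.0000 bits.
Skewed entropy H = −Σ pᵢ log₂ pᵢ = 2.6387 bits.
ΔRT = b·(H₀ − H) = 155 × 0.3613 = 56.00 ms.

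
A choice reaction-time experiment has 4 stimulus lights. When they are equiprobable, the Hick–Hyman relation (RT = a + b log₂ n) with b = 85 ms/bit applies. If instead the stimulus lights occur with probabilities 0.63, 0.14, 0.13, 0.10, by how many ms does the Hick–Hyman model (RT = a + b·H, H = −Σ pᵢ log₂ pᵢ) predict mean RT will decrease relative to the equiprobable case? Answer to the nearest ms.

40 ms

Equiprobable entropy H₀ = log₂ 4 = 2.0000 bits.
Skewed entropy H = −Σ pᵢ log₂ pᵢ = 1.5319 bits.
ΔRT = b·(H₀ − H) = 85 × 0.4681 = 39.79 ms.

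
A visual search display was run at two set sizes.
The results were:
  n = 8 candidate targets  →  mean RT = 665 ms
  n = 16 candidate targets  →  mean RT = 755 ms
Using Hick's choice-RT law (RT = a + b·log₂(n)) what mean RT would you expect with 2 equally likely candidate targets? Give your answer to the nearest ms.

485 ms

Fit slope and intercept:
  b = (755 − 665) / (log₂ 16 − log₂ 8) = 90 / (4 − 3) = 90 ms/bit
  a = 665 − 90 × 3 = 395 ms
Then RT(2) = 395 + 90 × log₂ 2 = 395 + 90 × 1 ≈ 485.000 ms.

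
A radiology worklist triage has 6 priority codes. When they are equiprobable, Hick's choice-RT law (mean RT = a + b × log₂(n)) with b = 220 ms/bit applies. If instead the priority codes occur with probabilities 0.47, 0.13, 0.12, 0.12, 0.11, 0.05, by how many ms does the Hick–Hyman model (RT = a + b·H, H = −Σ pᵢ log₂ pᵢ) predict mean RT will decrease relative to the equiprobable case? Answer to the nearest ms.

86 ms

The RT saving is b·ΔH. Equiprobable H₀ = log₂(6) = 2.5850 bits; with the given probabilities H = 2.1951 bits.
b·(H₀ − H) = 220 × (2.5850 − 2.1951) = 85.77 ms.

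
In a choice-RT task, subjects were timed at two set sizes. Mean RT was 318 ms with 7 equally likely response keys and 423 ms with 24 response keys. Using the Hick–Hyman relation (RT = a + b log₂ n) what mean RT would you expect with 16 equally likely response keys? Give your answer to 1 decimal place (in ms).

With log₂ n on the abscissa the relation is linear; from the two conditions:
  b = (423 − 318) / (log₂ 24 − log₂ 7) = 105 / (4.5850 − 2.8074) = 59.068 ms/bit
  a = 318 − 59.068 × 2.8074 = 152.175 ms
Then RT(16) = 152.175 + 59.068 × log₂ 16 = 152.175 + 59.068 × 4 ≈ 388.447 ms.

388.4 ms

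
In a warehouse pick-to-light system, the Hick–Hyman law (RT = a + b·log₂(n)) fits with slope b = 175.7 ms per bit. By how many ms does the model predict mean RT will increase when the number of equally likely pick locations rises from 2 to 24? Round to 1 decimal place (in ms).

629.9 ms

ΔRT = (a + b log₂ n₂) − (a + b log₂ n₁) = b·(log₂ n₂ − log₂ n₁).
log₂(24) − log₂(2) = 4.5850 − 1 = 3.5850.
ΔRT = 175.7 × 3.5850 = 629.878 ms.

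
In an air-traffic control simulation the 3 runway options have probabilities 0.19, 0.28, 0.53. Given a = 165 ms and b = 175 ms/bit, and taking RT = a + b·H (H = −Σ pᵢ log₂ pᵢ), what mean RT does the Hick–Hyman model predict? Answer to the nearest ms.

420 ms

H = 0.19·log₂(1/0.19) + 0.28·log₂(1/0.28) + 0.53·log₂(1/0.53) = 1.4549 bits.
RT = 165 + 175 × 1.4549 = 419.61 ms.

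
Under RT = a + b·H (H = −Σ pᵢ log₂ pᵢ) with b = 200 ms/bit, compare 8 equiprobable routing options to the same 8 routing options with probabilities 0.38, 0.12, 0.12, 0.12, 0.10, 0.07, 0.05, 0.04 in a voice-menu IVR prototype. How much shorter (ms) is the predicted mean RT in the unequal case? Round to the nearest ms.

Equiprobable entropy H₀ = log₂ 8 = 3.0000 bits.
Skewed entropy H = −Σ pᵢ log₂ pᵢ = 2.6343 bits.
ΔRT = b·(H₀ − H) = 200 × 0.3657 = 73.15 ms.

73 ms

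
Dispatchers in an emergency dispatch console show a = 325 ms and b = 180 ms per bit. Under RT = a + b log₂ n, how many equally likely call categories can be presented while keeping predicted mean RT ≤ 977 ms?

12

180·log₂ n ≤ 977 − 325 = 652, giving log₂ n ≤ 3.6222 and n ≤ 12.314. The largest whole number is 12.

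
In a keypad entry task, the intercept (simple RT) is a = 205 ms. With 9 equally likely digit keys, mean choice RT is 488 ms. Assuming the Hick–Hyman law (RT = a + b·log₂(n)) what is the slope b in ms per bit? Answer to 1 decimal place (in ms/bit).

89.3 ms/bit

b = (488 − 205) / log₂(9) = 283 / 3.1699 = 89.277 ms/bit.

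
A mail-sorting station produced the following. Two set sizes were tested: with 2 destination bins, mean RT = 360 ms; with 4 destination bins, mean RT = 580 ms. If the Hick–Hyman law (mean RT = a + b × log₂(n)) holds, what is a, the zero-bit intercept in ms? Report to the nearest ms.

140 ms

Slope: b = (580 − 360) / (log₂ 4 − log₂ 2) = 220/1.0000 = 220 ms/bit.
Intercept: a = 360 − 220·log₂(2) = 140.000 ms.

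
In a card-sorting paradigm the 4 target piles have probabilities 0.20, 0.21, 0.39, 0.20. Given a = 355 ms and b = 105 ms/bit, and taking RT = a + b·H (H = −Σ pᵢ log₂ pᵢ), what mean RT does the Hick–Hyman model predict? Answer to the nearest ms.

Entropy contributions −pᵢ log₂ pᵢ: 0.4644, 0.4728, 0.5298, 0.4644; sum H = 1.9314 bits.
RT = a + bH = 355 + 105·1.9314 = 557.80 ms.

558 ms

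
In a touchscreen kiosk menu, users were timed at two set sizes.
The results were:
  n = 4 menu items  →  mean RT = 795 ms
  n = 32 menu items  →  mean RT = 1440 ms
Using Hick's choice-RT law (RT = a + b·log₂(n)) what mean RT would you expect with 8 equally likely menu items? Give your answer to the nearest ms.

Fit slope and intercept:
  b = (1440 − 795) / (log₂ 32 − log₂ 4) = 645 / (5 − 2) = 215 ms/bit
  a = 795 − 215 × 2 = 365 ms
Then RT(8) = 365 + 215 × log₂ 8 = 365 + 215 × 3 ≈ 1010.000 ms.

1010 ms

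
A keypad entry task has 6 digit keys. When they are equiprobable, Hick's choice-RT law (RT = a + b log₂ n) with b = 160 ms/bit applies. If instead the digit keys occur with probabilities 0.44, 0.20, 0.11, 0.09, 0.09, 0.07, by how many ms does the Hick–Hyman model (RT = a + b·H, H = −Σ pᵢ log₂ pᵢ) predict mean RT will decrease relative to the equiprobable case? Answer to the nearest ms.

Equiprobable entropy H₀ = log₂ 6 = 2.5850 bits.
Skewed entropy H = −Σ pᵢ log₂ pᵢ = 2.2297 bits.
ΔRT = b·(H₀ − H) = 160 × 0.3553 = 56.84 ms.

57 ms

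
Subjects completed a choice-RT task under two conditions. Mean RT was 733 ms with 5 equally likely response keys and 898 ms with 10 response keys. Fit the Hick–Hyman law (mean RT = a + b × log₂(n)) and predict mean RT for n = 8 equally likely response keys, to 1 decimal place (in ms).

Fit slope and intercept:
  b = (898 − 733) / (log₂ 10 − log₂ 5) = 165 / (3.3219 − 2.3219) = 165.000 ms/bit
  a = 733 − 165.000 × 2.3219 = 349.882 ms
Then RT(8) = 349.882 + 165.000 × log₂ 8 = 349.882 + 165.000 × 3 ≈ 844.882 ms.

844.9 ms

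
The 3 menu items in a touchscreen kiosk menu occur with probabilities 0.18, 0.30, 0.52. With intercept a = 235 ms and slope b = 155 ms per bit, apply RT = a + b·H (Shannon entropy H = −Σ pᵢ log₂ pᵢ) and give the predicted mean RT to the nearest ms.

Entropy contributions −pᵢ log₂ pᵢ: 0.4453, 0.5211, 0.4906; sum H = 1.4570 bits.
RT = a + bH = 235 + 155·1.4570 = 460.83 ms.

461 ms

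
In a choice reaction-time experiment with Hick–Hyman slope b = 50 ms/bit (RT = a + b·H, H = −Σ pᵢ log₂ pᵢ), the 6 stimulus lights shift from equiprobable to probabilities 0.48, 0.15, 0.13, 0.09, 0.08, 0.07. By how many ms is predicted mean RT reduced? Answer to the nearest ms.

21 ms

The RT saving is b·ΔH. Equiprobable H₀ = log₂(6) = 2.5850 bits; with the given probabilities H = 2.1742 bits.
b·(H₀ − H) = 50 × (2.5850 − 2.1742) = 20.54 ms.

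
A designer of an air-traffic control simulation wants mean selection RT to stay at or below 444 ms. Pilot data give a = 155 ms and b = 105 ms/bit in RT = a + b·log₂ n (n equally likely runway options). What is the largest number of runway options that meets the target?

6

Information budget: (444 − 155)/105 = 2.7524 bits, so n ≤ 2^2.7524 = 6.738 → at most 6.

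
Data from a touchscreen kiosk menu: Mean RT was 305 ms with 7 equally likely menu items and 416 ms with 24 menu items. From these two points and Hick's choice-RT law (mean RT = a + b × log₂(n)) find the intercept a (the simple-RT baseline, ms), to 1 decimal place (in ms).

b = (RT₂ − RT₁)/(log₂ n₂ − log₂ n₁) = (416 − 305)/(4.5850 − 2.8074) = 62.443 ms/bit.
Intercept: a = 305 − 62.443·log₂(7) = 129.699 ms.

129.7 ms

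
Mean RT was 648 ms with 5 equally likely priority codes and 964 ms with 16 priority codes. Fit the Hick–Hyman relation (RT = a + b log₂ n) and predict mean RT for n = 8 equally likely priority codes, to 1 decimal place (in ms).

Solve the two-equation system in a and b:
  b = (964 − 648) / (log₂ 16 − log₂ 5) = 316 / (4 − 2.3219) = 188.311 ms/bit
  a = 648 − 188.311 × 2.3219 = 210.755 ms
Then RT(8) = 210.755 + 188.311 × log₂ 8 = 210.755 + 188.311 × 3 ≈ 775.689 ms.

775.7 ms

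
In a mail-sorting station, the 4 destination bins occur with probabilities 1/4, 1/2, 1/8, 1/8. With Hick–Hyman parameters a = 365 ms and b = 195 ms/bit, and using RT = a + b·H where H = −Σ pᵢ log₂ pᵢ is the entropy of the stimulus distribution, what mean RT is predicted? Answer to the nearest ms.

H = −Σ pᵢ log₂ pᵢ = 0.25·2 + 0.5·1 + 0.125·3 + 0.125·3 = 1.750 bits.
RT = 365 + 195 × 1.750 = 706.25 ms.

706 ms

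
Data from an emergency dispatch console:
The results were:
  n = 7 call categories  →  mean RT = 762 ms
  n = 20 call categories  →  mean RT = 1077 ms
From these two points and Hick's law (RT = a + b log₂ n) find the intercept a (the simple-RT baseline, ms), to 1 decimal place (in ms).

178.1 ms

b = (RT₂ − RT₁)/(log₂ n₂ − log₂ n₁) = (1077 − 762)/(4.3219 − 2.8074) = 207.979 ms/bit.
a = RT₁ − b·log₂ n₁ = 762 − 207.979 × 2.8074 = 178.128 ms.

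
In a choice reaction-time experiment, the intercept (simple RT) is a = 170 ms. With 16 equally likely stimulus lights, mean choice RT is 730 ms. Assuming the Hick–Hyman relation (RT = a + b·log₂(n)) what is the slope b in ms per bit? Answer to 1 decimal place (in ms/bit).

140.0 ms/bit

log₂(16) = 4 bits.
b = (RT − a)/log₂ n = (730 − 170) / 4 = 140.000 ms/bit.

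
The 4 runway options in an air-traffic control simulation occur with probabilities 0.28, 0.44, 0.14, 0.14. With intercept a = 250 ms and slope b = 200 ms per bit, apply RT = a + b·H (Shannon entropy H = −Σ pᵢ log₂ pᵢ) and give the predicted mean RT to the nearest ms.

Entropy contributions −pᵢ log₂ pᵢ: 0.5142, 0.5211, 0.3971, 0.3971; sum H = 1.8296 bits.
RT = a + bH = 250 + 200·1.8296 = 615.92 ms.

616 ms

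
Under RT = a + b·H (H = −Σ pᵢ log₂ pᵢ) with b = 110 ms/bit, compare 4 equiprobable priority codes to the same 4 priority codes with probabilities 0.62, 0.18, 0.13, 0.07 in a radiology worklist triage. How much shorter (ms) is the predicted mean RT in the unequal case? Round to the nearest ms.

Equiprobable entropy H₀ = log₂ 4 = 2.0000 bits.
Skewed entropy H = −Σ pᵢ log₂ pᵢ = 1.5241 bits.
ΔRT = b·(H₀ − H) = 110 × 0.4759 = 52.35 ms.

52 ms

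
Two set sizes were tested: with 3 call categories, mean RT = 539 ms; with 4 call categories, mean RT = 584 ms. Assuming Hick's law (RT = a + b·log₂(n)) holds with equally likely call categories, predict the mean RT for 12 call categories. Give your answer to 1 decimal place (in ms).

Solve the two-equation system in a and b:
  b = (584 − 539) / (log₂ 4 − log₂ 3) = 45 / (2 − 1.5850) = 108.424 ms/bit
  a = 539 − 108.424 × 1.5850 = 367.152 ms
Then RT(12) = 367.152 + 108.424 × log₂ 12 = 367.152 + 108.424 × 3.5850 ≈ 755.848 ms.

755.8 ms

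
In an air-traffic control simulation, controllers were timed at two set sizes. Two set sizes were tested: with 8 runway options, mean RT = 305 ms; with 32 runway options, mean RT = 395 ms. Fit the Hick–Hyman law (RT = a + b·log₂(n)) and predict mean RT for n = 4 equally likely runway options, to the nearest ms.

With log₂ n on the abscissa the relation is linear; from the two conditions:
  b = (395 − 305) / (log₂ 32 − log₂ 8) = 90 / (5 − 3) = 45 ms/bit
  a = 305 − 45 × 3 = 170 ms
Then RT(4) = 170 + 45 × log₂ 4 = 170 + 45 × 2 ≈ 260.000 ms.

260 ms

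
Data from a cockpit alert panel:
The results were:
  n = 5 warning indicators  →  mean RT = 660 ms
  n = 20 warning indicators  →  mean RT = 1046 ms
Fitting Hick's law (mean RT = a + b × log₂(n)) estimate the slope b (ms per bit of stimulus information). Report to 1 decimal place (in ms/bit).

193.0 ms/bit

Slope: b = (1046 − 660) / (log₂ 20 − log₂ 5) = 386/2.0000 = 193.000 ms/bit.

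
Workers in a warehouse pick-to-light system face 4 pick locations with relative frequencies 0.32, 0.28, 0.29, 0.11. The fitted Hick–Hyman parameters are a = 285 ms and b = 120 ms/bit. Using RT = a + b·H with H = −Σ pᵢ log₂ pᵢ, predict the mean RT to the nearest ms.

514 ms

Entropy contributions −pᵢ log₂ pᵢ: 0.5260, 0.5142, 0.5179, 0.3503; sum H = 1.9084 bits.
RT = a + bH = 285 + 120·1.9084 = 514.01 ms.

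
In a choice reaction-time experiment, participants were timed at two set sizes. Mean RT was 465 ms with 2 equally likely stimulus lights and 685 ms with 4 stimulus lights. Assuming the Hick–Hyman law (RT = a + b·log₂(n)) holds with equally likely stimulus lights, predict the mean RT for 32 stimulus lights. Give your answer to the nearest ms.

Fit slope and intercept:
  b = (685 − 465) / (log₂ 4 − log₂ 2) = 220 / (2 − 1) = 220 ms/bit
  a = 465 − 220 × 1 = 245 ms
Then RT(32) = 245 + 220 × log₂ 32 = 245 + 220 × 5 ≈ 1345.000 ms.

1345 ms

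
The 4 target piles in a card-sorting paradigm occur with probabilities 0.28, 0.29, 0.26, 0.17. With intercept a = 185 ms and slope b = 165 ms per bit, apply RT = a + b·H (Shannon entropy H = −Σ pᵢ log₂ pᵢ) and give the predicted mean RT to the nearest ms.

Entropy contributions −pᵢ log₂ pᵢ: 0.5142, 0.5179, 0.5053, 0.4346; sum H = 1.9720 bits.
RT = a + bH = 185 + 165·1.9720 = 510.38 ms.

510 ms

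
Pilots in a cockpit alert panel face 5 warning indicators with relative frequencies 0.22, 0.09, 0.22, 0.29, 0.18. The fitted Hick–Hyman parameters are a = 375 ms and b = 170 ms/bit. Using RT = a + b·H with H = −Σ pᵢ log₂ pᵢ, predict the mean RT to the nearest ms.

755 ms

Entropy contributions −pᵢ log₂ pᵢ: 0.4806, 0.3127, 0.4806, 0.5179, 0.4453; sum H = 2.2370 bits.
RT = a + bH = 375 + 170·2.2370 = 755.29 ms.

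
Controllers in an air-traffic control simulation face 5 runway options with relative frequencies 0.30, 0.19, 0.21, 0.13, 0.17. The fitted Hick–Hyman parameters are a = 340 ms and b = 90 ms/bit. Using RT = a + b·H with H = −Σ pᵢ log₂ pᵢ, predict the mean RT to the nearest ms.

Entropy contributions −pᵢ log₂ pᵢ: 0.5211, 0.4552, 0.4728, 0.3826, 0.4346; sum H = 2.2664 bits.
RT = a + bH = 340 + 90·2.2664 = 543.97 ms.

544 ms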